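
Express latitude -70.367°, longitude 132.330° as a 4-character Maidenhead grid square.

Shift to the Maidenhead origin (180°W, 90°S): lon 312.33, lat 19.63.
Field: lon ⌊312.33/20⌋ = 15 → P; lat ⌊19.63/10⌋ = 1 → B.
Square: lon ⌊12.33/2⌋ = 6; lat ⌊9.63/1⌋ = 9.

PB69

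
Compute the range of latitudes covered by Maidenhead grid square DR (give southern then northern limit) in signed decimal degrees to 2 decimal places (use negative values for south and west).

Field D=3, R=17: +3·20° lon, +17·10° lat → SW at lon -120°, lat 80°.
Cell spans 20° lon × 10° lat.
south 80.00, north 90.00.

80.00, 90.00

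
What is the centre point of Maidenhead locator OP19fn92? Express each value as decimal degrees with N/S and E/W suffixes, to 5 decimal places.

Field O=14, P=15: +14·20° lon, +15·10° lat → SW at lon 100°, lat 60°.
Square 1, 9: +1·2° lon, +9·1° lat → SW at lon 102°, lat 69°.
Subsquare f=5, n=13: +5·0.0833333° lon, +13·0.0416667° lat → SW at lon 102.417°, lat 69.5417°.
Extended square 9, 2: +9·0.00833333° lon, +2·0.00416667° lat → SW at lon 102.492°, lat 69.55°.
Cell spans 0.00833333° lon × 0.00416667° lat. Centre is SW corner plus half of each.
latitude 69.55208° N, longitude 102.49583° E.

69.55208° N, 102.49583° E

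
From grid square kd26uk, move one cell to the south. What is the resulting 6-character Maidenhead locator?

Latitude subsquare k = 10; −1 → 9 = j.
The longitude characters are unchanged.

KD26uj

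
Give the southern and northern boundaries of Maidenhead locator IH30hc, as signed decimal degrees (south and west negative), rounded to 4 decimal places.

-19.9167, -19.8750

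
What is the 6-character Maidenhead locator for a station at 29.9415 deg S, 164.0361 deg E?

Offset from 180°W / 90°S: lon 344.0361°, lat 60.0585°.
Field: 344.0361/20 → 17 → R, 60.0585/10 → 6 → G; chars RG.
Square: 4.0361/2 → 2, 0.0585/1 → 0; chars 20.
Subsquare: 0.0361/0.0833333 → 0 → a, 0.0585/0.0416667 → 1 → b; chars ab.

RG20ab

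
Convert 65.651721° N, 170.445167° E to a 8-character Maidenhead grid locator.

RP55fp36

Offset from 180°W / 90°S: lon 350.44517°, lat 155.65172°.
Field: lon ⌊350.44517/20⌋ = 17 → R; lat ⌊155.65172/10⌋ = 15 → P.
Square: lon ⌊10.44517/2⌋ = 5; lat ⌊5.65172/1⌋ = 5.
Subsquare: lon ⌊0.44517/0.0833333⌋ = 5 → f; lat ⌊0.65172/0.0416667⌋ = 15 → p.
Extended square: lon ⌊0.02850/0.00833333⌋ = 3; lat ⌊0.02672/0.00416667⌋ = 6.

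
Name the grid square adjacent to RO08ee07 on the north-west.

Longitude extended square 0; −1 → -1, wraps to 9, carry into subsquare.
Longitude subsquare e = 4; −1 → 3 = d.
Latitude extended square 7; +1 → 8.

RO08de98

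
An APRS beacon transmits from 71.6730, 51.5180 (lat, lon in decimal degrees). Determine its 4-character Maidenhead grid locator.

Offset from 180°W / 90°S: lon 231.52°, lat 161.67°.
Field: lon ⌊231.52/20⌋ = 11 → L; lat ⌊161.67/10⌋ = 16 → Q.
Square: lon ⌊11.52/2⌋ = 5; lat ⌊1.67/1⌋ = 1.

LQ51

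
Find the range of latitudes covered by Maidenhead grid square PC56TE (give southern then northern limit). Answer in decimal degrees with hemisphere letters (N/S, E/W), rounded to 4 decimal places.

63.8333° S, 63.7917° S

Field P=15, C=2: +15·20° lon, +2·10° lat → SW at lon 120°, lat -70°.
Square 5, 6: +5·2° lon, +6·1° lat → SW at lon 130°, lat -64°.
Subsquare t=19, e=4: +19·0.0833333° lon, +4·0.0416667° lat → SW at lon 131.583°, lat -63.8333°.
Cell spans 0.0833333° lon × 0.0416667° lat.
south 63.8333° S, north 63.7917° S.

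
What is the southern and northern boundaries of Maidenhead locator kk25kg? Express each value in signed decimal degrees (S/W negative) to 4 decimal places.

15.2500, 15.2917

Field K=10, K=10: +10·20° lon, +10·10° lat → SW at lon 20°, lat 10°.
Square 2, 5: +2·2° lon, +5·1° lat → SW at lon 24°, lat 15°.
Subsquare k=10, g=6: +10·0.0833333° lon, +6·0.0416667° lat → SW at lon 24.8333°, lat 15.25°.
Cell spans 0.0833333° lon × 0.0416667° lat.
south 15.2500, north 15.2917.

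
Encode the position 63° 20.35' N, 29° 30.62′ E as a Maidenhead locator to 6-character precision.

KP43si

Offset from 180°W / 90°S: lon 209.5103°, lat 153.3392°.
Field: lon ⌊209.5103/20⌋ = 10 → K; lat ⌊153.3392/10⌋ = 15 → P.
Square: lon ⌊9.5103/2⌋ = 4; lat ⌊3.3392/1⌋ = 3.
Subsquare: lon ⌊1.5103/0.0833333⌋ = 18 → s; lat ⌊0.3392/0.0416667⌋ = 8 → i.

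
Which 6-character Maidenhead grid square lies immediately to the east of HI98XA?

II08aa

Longitude subsquare x = 23; +1 → 24, wraps to 0 = a, carry into square.
Longitude square 9; +1 → 10, wraps to 0, carry into field.
Longitude field H = 7; +1 → 8 = I.
The latitude characters are unchanged.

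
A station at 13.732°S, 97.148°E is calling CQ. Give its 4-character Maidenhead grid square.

NH86

Shift to the Maidenhead origin (180°W, 90°S): lon 277.15, lat 76.27.
Field: lon ⌊277.15/20⌋ = 13 → N; lat ⌊76.27/10⌋ = 7 → H.
Square: lon ⌊17.15/2⌋ = 8; lat ⌊6.27/1⌋ = 6.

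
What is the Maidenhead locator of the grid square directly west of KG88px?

KG88ox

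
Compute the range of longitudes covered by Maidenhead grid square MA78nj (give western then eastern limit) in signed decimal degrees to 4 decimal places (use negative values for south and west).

75.0833, 75.1667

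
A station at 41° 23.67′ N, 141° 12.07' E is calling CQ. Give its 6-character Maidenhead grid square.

Add 180° to longitude and 90° to latitude: 321.2012, 131.3945.
Field (20°×10°, letters A–R): 321.2012/20 → 16 → Q, 131.3945/10 → 13 → N; chars QN.
Square (2°×1°, digits 0–9): 1.2012/2 → 0, 1.3945/1 → 1; chars 01.
Subsquare (5′×2.5′, letters a–x): 1.2012/0.0833333 → 14 → o, 0.3945/0.0416667 → 9 → j; chars oj.

QN01oj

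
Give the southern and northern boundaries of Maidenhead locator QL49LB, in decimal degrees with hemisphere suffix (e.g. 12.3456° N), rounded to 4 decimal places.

Field Q=16, L=11: +16·20° lon, +11·10° lat → SW at lon 140°, lat 20°.
Square 4, 9: +4·2° lon, +9·1° lat → SW at lon 148°, lat 29°.
Subsquare l=11, b=1: +11·0.0833333° lon, +1·0.0416667° lat → SW at lon 148.917°, lat 29.0417°.
Cell spans 0.0833333° lon × 0.0416667° lat.
south 29.0417° N, north 29.0833° N.

29.0417° N, 29.0833° N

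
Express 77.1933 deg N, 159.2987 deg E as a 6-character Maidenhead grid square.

Shift to the Maidenhead origin (180°W, 90°S): lon 339.2987, lat 167.1933.
Field (20°×10°, letters A–R): 339.2987/20 → 16 → Q, 167.1933/10 → 16 → Q; chars QQ.
Square (2°×1°, digits 0–9): 19.2987/2 → 9, 7.1933/1 → 7; chars 97.
Subsquare (5′×2.5′, letters a–x): 1.2987/0.0833333 → 15 → p, 0.1933/0.0416667 → 4 → e; chars pe.

QQ97pe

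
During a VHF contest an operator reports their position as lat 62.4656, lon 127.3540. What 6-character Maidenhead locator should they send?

PP32ql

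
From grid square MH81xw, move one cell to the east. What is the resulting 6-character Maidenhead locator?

Longitude subsquare x = 23; +1 → 24, wraps to 0 = a, carry into square.
Longitude square 8; +1 → 9.
The latitude characters are unchanged.

MH91aw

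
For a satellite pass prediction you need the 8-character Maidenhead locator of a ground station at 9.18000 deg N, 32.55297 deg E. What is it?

Shift to the Maidenhead origin (180°W, 90°S): lon 212.55297, lat 99.18000.
Field: 212.55297/20 → 10 → K, 99.18000/10 → 9 → J; chars KJ.
Square: 12.55297/2 → 6, 9.18000/1 → 9; chars 69.
Subsquare: 0.55297/0.0833333 → 6 → g, 0.18000/0.0416667 → 4 → e; chars ge.
Extended square: 0.05297/0.00833333 → 6, 0.01333/0.00416667 → 3; chars 63.

KJ69ge63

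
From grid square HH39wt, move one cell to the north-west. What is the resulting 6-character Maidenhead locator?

Longitude subsquare w = 22; −1 → 21 = v.
Latitude subsquare t = 19; +1 → 20 = u.

HH39vu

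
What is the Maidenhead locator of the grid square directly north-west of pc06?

Longitude square 0; −1 → -1, wraps to 9, carry into field.
Longitude field P = 15; −1 → 14 = O.
Latitude square 6; +1 → 7.

OC97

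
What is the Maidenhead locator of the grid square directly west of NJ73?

NJ63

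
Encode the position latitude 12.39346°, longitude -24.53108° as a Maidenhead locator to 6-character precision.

Add 180° to longitude and 90° to latitude: 155.4689, 102.3935.
Field (20°×10°, letters A–R): lon ⌊155.4689/20⌋ = 7 → H; lat ⌊102.3935/10⌋ = 10 → K.
Square (2°×1°, digits 0–9): lon ⌊15.4689/2⌋ = 7; lat ⌊2.3935/1⌋ = 2.
Subsquare (5′×2.5′, letters a–x): lon ⌊1.4689/0.0833333⌋ = 17 → r; lat ⌊0.3935/0.0416667⌋ = 9 → j.

HK72rj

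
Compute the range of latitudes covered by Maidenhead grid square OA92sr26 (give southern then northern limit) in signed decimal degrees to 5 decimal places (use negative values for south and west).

Field O=14, A=0: +14·20° lon, +0·10° lat → SW at lon 100°, lat -90°.
Square 9, 2: +9·2° lon, +2·1° lat → SW at lon 118°, lat -88°.
Subsquare s=18, r=17: +18·0.0833333° lon, +17·0.0416667° lat → SW at lon 119.5°, lat -87.2917°.
Extended square 2, 6: +2·0.00833333° lon, +6·0.00416667° lat → SW at lon 119.517°, lat -87.2667°.
Cell spans 0.00833333° lon × 0.00416667° lat.
south -87.26667, north -87.26250.

-87.26667, -87.26250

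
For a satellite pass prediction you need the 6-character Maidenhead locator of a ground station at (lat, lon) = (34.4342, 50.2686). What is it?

Add 180° to longitude and 90° to latitude: 230.2686, 124.4342.
Field: lon ⌊230.2686/20⌋ = 11 → L; lat ⌊124.4342/10⌋ = 12 → M.
Square: lon ⌊10.2686/2⌋ = 5; lat ⌊4.4342/1⌋ = 4.
Subsquare: lon ⌊0.2686/0.0833333⌋ = 3 → d; lat ⌊0.4342/0.0416667⌋ = 10 → k.

LM54dk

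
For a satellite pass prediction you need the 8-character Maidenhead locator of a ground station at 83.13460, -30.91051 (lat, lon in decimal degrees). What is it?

HR43nd02

Offset from 180°W / 90°S: lon 149.08949°, lat 173.13460°.
Field: lon ⌊149.08949/20⌋ = 7 → H; lat ⌊173.13460/10⌋ = 17 → R.
Square: lon ⌊9.08949/2⌋ = 4; lat ⌊3.13460/1⌋ = 3.
Subsquare: lon ⌊1.08949/0.0833333⌋ = 13 → n; lat ⌊0.13460/0.0416667⌋ = 3 → d.
Extended square: lon ⌊0.00616/0.00833333⌋ = 0; lat ⌊0.00960/0.00416667⌋ = 2.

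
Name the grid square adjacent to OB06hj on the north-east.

OB06ik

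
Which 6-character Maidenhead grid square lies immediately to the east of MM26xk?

Longitude subsquare x = 23; +1 → 24, wraps to 0 = a, carry into square.
Longitude square 2; +1 → 3.
The latitude characters are unchanged.

MM36ak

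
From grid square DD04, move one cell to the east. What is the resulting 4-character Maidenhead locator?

DD14

Longitude square 0; +1 → 1.
The latitude characters are unchanged.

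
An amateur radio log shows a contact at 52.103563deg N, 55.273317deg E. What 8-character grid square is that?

Add 180° to longitude and 90° to latitude: 235.27332, 142.10356.
Field: lon ⌊235.27332/20⌋ = 11 → L; lat ⌊142.10356/10⌋ = 14 → O.
Square: lon ⌊15.27332/2⌋ = 7; lat ⌊2.10356/1⌋ = 2.
Subsquare: lon ⌊1.27332/0.0833333⌋ = 15 → p; lat ⌊0.10356/0.0416667⌋ = 2 → c.
Extended square: lon ⌊0.02332/0.00833333⌋ = 2; lat ⌊0.02023/0.00416667⌋ = 4.

LO72pc24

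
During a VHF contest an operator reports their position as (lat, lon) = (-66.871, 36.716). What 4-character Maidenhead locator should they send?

KC83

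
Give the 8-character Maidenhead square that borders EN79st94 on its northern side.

EN79st95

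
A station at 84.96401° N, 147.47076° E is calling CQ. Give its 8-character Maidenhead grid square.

QR34rx61

Shift to the Maidenhead origin (180°W, 90°S): lon 327.47076, lat 174.96401.
Field: lon ⌊327.47076/20⌋ = 16 → Q; lat ⌊174.96401/10⌋ = 17 → R.
Square: lon ⌊7.47076/2⌋ = 3; lat ⌊4.96401/1⌋ = 4.
Subsquare: lon ⌊1.47076/0.0833333⌋ = 17 → r; lat ⌊0.96401/0.0416667⌋ = 23 → x.
Extended square: lon ⌊0.05409/0.00833333⌋ = 6; lat ⌊0.00568/0.00416667⌋ = 1.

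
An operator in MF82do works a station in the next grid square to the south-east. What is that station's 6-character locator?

Longitude subsquare d = 3; +1 → 4 = e.
Latitude subsquare o = 14; −1 → 13 = n.

MF82en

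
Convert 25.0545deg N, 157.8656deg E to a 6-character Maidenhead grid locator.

QL85wb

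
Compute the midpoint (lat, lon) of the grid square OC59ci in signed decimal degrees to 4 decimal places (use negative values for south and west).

-60.6458, 110.2083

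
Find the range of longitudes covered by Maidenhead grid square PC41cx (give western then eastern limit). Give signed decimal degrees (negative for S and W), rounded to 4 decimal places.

128.1667, 128.2500

Field P=15, C=2: +15·20° lon, +2·10° lat → SW at lon 120°, lat -70°.
Square 4, 1: +4·2° lon, +1·1° lat → SW at lon 128°, lat -69°.
Subsquare c=2, x=23: +2·0.0833333° lon, +23·0.0416667° lat → SW at lon 128.167°, lat -68.0417°.
Cell spans 0.0833333° lon × 0.0416667° lat.
west 128.1667, east 128.2500.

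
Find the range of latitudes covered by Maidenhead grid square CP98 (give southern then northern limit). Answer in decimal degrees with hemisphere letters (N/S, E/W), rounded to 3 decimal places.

68.000° N, 69.000° N

Field C=2, P=15: +2·20° lon, +15·10° lat → SW at lon -140°, lat 60°.
Square 9, 8: +9·2° lon, +8·1° lat → SW at lon -122°, lat 68°.
Cell spans 2° lon × 1° lat.
south 68.000° N, north 69.000° N.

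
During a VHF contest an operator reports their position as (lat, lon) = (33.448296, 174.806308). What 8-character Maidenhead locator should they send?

RM73jk67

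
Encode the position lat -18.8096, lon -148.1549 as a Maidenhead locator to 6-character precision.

BH51we

Offset from 180°W / 90°S: lon 31.8451°, lat 71.1904°.
Field: lon ⌊31.8451/20⌋ = 1 → B; lat ⌊71.1904/10⌋ = 7 → H.
Square: lon ⌊11.8451/2⌋ = 5; lat ⌊1.1904/1⌋ = 1.
Subsquare: lon ⌊1.8451/0.0833333⌋ = 22 → w; lat ⌊0.1904/0.0416667⌋ = 4 → e.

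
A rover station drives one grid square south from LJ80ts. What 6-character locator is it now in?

LJ80tr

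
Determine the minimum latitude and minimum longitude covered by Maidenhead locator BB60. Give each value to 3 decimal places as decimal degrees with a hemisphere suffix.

80.000° S, 148.000° W

Field B=1, B=1: +1·20° lon, +1·10° lat → SW at lon -160°, lat -80°.
Square 6, 0: +6·2° lon, +0·1° lat → SW at lon -148°, lat -80°.
latitude 80.000° S, longitude 148.000° W.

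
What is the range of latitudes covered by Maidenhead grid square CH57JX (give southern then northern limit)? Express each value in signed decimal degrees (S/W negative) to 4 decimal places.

Field C=2, H=7: +2·20° lon, +7·10° lat → SW at lon -140°, lat -20°.
Square 5, 7: +5·2° lon, +7·1° lat → SW at lon -130°, lat -13°.
Subsquare j=9, x=23: +9·0.0833333° lon, +23·0.0416667° lat → SW at lon -129.25°, lat -12.0417°.
Cell spans 0.0833333° lon × 0.0416667° lat.
south -12.0417, north -12.0000.

-12.0417, -12.0000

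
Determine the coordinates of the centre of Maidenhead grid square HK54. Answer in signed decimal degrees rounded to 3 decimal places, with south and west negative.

Field H=7, K=10: +7·20° lon, +10·10° lat → SW at lon -40°, lat 10°.
Square 5, 4: +5·2° lon, +4·1° lat → SW at lon -30°, lat 14°.
Cell spans 2° lon × 1° lat. Centre is SW corner plus half of each.
latitude 14.500, longitude -29.000.

14.500, -29.000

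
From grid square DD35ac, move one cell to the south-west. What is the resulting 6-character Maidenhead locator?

Longitude subsquare a = 0; −1 → -1, wraps to 23 = x, carry into square.
Longitude square 3; −1 → 2.
Latitude subsquare c = 2; −1 → 1 = b.

DD25xb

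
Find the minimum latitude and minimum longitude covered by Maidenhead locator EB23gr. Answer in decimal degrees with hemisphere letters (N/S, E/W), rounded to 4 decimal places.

Field E=4, B=1: +4·20° lon, +1·10° lat → SW at lon -100°, lat -80°.
Square 2, 3: +2·2° lon, +3·1° lat → SW at lon -96°, lat -77°.
Subsquare g=6, r=17: +6·0.0833333° lon, +17·0.0416667° lat → SW at lon -95.5°, lat -76.2917°.
latitude 76.2917° S, longitude 95.5000° W.

76.2917° S, 95.5000° W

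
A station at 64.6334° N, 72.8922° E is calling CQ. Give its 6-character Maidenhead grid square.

Offset from 180°W / 90°S: lon 252.8922°, lat 154.6334°.
Field: lon ⌊252.8922/20⌋ = 12 → M; lat ⌊154.6334/10⌋ = 15 → P.
Square: lon ⌊12.8922/2⌋ = 6; lat ⌊4.6334/1⌋ = 4.
Subsquare: lon ⌊0.8922/0.0833333⌋ = 10 → k; lat ⌊0.6334/0.0416667⌋ = 15 → p.

MP64kp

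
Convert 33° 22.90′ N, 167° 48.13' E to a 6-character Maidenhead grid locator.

RM33vj

Shift to the Maidenhead origin (180°W, 90°S): lon 347.8022, lat 123.3817.
Field: 347.8022/20 → 17 → R, 123.3817/10 → 12 → M; chars RM.
Square: 7.8022/2 → 3, 3.3817/1 → 3; chars 33.
Subsquare: 1.8022/0.0833333 → 21 → v, 0.3817/0.0416667 → 9 → j; chars vj.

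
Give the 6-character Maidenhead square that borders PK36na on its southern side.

PK35nx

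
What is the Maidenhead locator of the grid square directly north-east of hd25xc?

HD35ad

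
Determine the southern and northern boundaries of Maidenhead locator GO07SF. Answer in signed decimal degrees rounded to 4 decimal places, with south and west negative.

57.2083, 57.2500

Field G=6, O=14: +6·20° lon, +14·10° lat → SW at lon -60°, lat 50°.
Square 0, 7: +0·2° lon, +7·1° lat → SW at lon -60°, lat 57°.
Subsquare s=18, f=5: +18·0.0833333° lon, +5·0.0416667° lat → SW at lon -58.5°, lat 57.2083°.
Cell spans 0.0833333° lon × 0.0416667° lat.
south 57.2083, north 57.2500.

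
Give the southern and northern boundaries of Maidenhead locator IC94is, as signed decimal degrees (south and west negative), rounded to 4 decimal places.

Field I=8, C=2: +8·20° lon, +2·10° lat → SW at lon -20°, lat -70°.
Square 9, 4: +9·2° lon, +4·1° lat → SW at lon -2°, lat -66°.
Subsquare i=8, s=18: +8·0.0833333° lon, +18·0.0416667° lat → SW at lon -1.33333°, lat -65.25°.
Cell spans 0.0833333° lon × 0.0416667° lat.
south -65.2500, north -65.2083.

-65.2500, -65.2083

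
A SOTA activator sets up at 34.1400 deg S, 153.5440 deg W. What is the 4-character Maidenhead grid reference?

Offset from 180°W / 90°S: lon 26.46°, lat 55.86°.
Field: 26.46/20 → 1 → B, 55.86/10 → 5 → F; chars BF.
Square: 6.46/2 → 3, 5.86/1 → 5; chars 35.

BF35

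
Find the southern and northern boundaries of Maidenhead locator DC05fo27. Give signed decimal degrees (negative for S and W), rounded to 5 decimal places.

-64.38750, -64.38333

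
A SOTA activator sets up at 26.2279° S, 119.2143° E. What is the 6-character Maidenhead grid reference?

OG93os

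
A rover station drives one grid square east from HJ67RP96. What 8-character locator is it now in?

HJ67sp06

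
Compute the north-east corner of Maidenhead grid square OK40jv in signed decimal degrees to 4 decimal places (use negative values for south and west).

10.9167, 108.8333

Field O=14, K=10: +14·20° lon, +10·10° lat → SW at lon 100°, lat 10°.
Square 4, 0: +4·2° lon, +0·1° lat → SW at lon 108°, lat 10°.
Subsquare j=9, v=21: +9·0.0833333° lon, +21·0.0416667° lat → SW at lon 108.75°, lat 10.875°.
Cell spans 0.0833333° lon × 0.0416667° lat. NE corner is SW corner plus one full cell.
latitude 10.9167, longitude 108.8333.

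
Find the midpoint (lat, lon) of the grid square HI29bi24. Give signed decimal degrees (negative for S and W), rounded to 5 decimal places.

-0.64792, -35.89583

Field H=7, I=8: +7·20° lon, +8·10° lat → SW at lon -40°, lat -10°.
Square 2, 9: +2·2° lon, +9·1° lat → SW at lon -36°, lat -1°.
Subsquare b=1, i=8: +1·0.0833333° lon, +8·0.0416667° lat → SW at lon -35.9167°, lat -0.666667°.
Extended square 2, 4: +2·0.00833333° lon, +4·0.00416667° lat → SW at lon -35.9°, lat -0.65°.
Cell spans 0.00833333° lon × 0.00416667° lat. Centre is SW corner plus half of each.
latitude -0.64792, longitude -35.89583.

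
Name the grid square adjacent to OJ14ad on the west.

OJ04xd

Longitude subsquare a = 0; −1 → -1, wraps to 23 = x, carry into square.
Longitude square 1; −1 → 0.
The latitude characters are unchanged.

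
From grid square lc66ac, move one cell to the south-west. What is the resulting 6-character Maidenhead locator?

LC56xb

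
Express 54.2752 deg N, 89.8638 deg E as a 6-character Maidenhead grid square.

NO44wg

Offset from 180°W / 90°S: lon 269.8638°, lat 144.2752°.
Field: lon ⌊269.8638/20⌋ = 13 → N; lat ⌊144.2752/10⌋ = 14 → O.
Square: lon ⌊9.8638/2⌋ = 4; lat ⌊4.2752/1⌋ = 4.
Subsquare: lon ⌊1.8638/0.0833333⌋ = 22 → w; lat ⌊0.2752/0.0416667⌋ = 6 → g.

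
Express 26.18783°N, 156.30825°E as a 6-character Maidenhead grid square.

QL86de

Offset from 180°W / 90°S: lon 336.3082°, lat 116.1878°.
Field (20°×10°, letters A–R): 336.3082/20 → 16 → Q, 116.1878/10 → 11 → L; chars QL.
Square (2°×1°, digits 0–9): 16.3082/2 → 8, 6.1878/1 → 6; chars 86.
Subsquare (5′×2.5′, letters a–x): 0.3082/0.0833333 → 3 → d, 0.1878/0.0416667 → 4 → e; chars de.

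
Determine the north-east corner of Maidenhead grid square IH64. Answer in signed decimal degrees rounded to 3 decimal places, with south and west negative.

-15.000, -6.000

Field I=8, H=7: +8·20° lon, +7·10° lat → SW at lon -20°, lat -20°.
Square 6, 4: +6·2° lon, +4·1° lat → SW at lon -8°, lat -16°.
Cell spans 2° lon × 1° lat. NE corner is SW corner plus one full cell.
latitude -15.000, longitude -6.000.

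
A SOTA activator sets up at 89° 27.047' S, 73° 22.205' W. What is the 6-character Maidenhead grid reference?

FA30hn

Offset from 180°W / 90°S: lon 106.6299°, lat 0.5492°.
Field (20°×10°, letters A–R): 106.6299/20 → 5 → F, 0.5492/10 → 0 → A; chars FA.
Square (2°×1°, digits 0–9): 6.6299/2 → 3, 0.5492/1 → 0; chars 30.
Subsquare (5′×2.5′, letters a–x): 0.6299/0.0833333 → 7 → h, 0.5492/0.0416667 → 13 → n; chars hn.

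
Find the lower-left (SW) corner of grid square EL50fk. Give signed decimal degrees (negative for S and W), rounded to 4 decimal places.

20.4167, -89.5833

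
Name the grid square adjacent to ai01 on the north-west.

RI92

Longitude square 0; −1 → -1, wraps to 9, carry into field.
Longitude field A = 0; −1 → -1, wraps to 17 = R, wrapping around the antimeridian.
Latitude square 1; +1 → 2.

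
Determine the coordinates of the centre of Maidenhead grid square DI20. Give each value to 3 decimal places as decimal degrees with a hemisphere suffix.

9.500° S, 115.000° W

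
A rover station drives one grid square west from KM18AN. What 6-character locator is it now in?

KM08xn

Longitude subsquare a = 0; −1 → -1, wraps to 23 = x, carry into square.
Longitude square 1; −1 → 0.
The latitude characters are unchanged.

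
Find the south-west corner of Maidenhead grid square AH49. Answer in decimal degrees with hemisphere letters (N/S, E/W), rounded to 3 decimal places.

11.000° S, 172.000° W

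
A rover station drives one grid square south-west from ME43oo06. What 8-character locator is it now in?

Longitude extended square 0; −1 → -1, wraps to 9, carry into subsquare.
Longitude subsquare o = 14; −1 → 13 = n.
Latitude extended square 6; −1 → 5.

ME43no95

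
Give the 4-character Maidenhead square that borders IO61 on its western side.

IO51

Longitude square 6; −1 → 5.
The latitude characters are unchanged.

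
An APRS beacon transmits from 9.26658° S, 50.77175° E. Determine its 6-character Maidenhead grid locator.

Shift to the Maidenhead origin (180°W, 90°S): lon 230.7717, lat 80.7334.
Field: lon ⌊230.7717/20⌋ = 11 → L; lat ⌊80.7334/10⌋ = 8 → I.
Square: lon ⌊10.7717/2⌋ = 5; lat ⌊0.7334/1⌋ = 0.
Subsquare: lon ⌊0.7717/0.0833333⌋ = 9 → j; lat ⌊0.7334/0.0416667⌋ = 17 → r.

LI50jr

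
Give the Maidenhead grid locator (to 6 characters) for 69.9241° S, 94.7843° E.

NC70jb

Add 180° to longitude and 90° to latitude: 274.7843, 20.0759.
Field: 274.7843/20 → 13 → N, 20.0759/10 → 2 → C; chars NC.
Square: 14.7843/2 → 7, 0.0759/1 → 0; chars 70.
Subsquare: 0.7843/0.0833333 → 9 → j, 0.0759/0.0416667 → 1 → b; chars jb.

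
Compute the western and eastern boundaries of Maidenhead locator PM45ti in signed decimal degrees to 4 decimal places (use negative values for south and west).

129.5833, 129.6667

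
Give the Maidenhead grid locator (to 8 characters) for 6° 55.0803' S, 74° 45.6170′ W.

FI23ob89

Add 180° to longitude and 90° to latitude: 105.23972, 83.08200.
Field (20°×10°, letters A–R): lon ⌊105.23972/20⌋ = 5 → F; lat ⌊83.08200/10⌋ = 8 → I.
Square (2°×1°, digits 0–9): lon ⌊5.23972/2⌋ = 2; lat ⌊3.08200/1⌋ = 3.
Subsquare (5′×2.5′, letters a–x): lon ⌊1.23972/0.0833333⌋ = 14 → o; lat ⌊0.08200/0.0416667⌋ = 1 → b.
Extended square (30″×15″, digits 0–9): lon ⌊0.07305/0.00833333⌋ = 8; lat ⌊0.04033/0.00416667⌋ = 9.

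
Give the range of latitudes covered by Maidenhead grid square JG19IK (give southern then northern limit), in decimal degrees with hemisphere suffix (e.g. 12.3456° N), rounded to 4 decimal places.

Field J=9, G=6: +9·20° lon, +6·10° lat → SW at lon 0°, lat -30°.
Square 1, 9: +1·2° lon, +9·1° lat → SW at lon 2°, lat -21°.
Subsquare i=8, k=10: +8·0.0833333° lon, +10·0.0416667° lat → SW at lon 2.66667°, lat -20.5833°.
Cell spans 0.0833333° lon × 0.0416667° lat.
south 20.5833° S, north 20.5417° S.

20.5833° S, 20.5417° S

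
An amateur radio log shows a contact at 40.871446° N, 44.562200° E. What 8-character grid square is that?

LN20gu79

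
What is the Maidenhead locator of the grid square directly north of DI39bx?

DJ30ba

Latitude subsquare x = 23; +1 → 24, wraps to 0 = a, carry into square.
Latitude square 9; +1 → 10, wraps to 0, carry into field.
Latitude field I = 8; +1 → 9 = J.
The longitude characters are unchanged.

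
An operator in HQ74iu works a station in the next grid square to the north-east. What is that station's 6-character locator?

HQ74jv

Longitude subsquare i = 8; +1 → 9 = j.
Latitude subsquare u = 20; +1 → 21 = v.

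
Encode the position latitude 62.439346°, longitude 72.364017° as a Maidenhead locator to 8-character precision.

MP62ek35

Add 180° to longitude and 90° to latitude: 252.36402, 152.43935.
Field (20°×10°, letters A–R): 252.36402/20 → 12 → M, 152.43935/10 → 15 → P; chars MP.
Square (2°×1°, digits 0–9): 12.36402/2 → 6, 2.43935/1 → 2; chars 62.
Subsquare (5′×2.5′, letters a–x): 0.36402/0.0833333 → 4 → e, 0.43935/0.0416667 → 10 → k; chars ek.
Extended square (30″×15″, digits 0–9): 0.03068/0.00833333 → 3, 0.02268/0.00416667 → 5; chars 35.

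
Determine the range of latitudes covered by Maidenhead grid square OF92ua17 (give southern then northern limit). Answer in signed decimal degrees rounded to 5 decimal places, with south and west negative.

-37.97083, -37.96667

Field O=14, F=5: +14·20° lon, +5·10° lat → SW at lon 100°, lat -40°.
Square 9, 2: +9·2° lon, +2·1° lat → SW at lon 118°, lat -38°.
Subsquare u=20, a=0: +20·0.0833333° lon, +0·0.0416667° lat → SW at lon 119.667°, lat -38°.
Extended square 1, 7: +1·0.00833333° lon, +7·0.00416667° lat → SW at lon 119.675°, lat -37.9708°.
Cell spans 0.00833333° lon × 0.00416667° lat.
south -37.97083, north -37.96667.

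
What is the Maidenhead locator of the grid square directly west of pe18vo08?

PE18uo98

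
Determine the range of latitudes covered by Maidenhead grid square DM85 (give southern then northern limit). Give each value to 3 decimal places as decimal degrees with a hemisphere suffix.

Field D=3, M=12: +3·20° lon, +12·10° lat → SW at lon -120°, lat 30°.
Square 8, 5: +8·2° lon, +5·1° lat → SW at lon -104°, lat 35°.
Cell spans 2° lon × 1° lat.
south 35.000° N, north 36.000° N.

35.000° N, 36.000° N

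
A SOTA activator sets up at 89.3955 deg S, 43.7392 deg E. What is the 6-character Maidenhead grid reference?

LA10uo

Shift to the Maidenhead origin (180°W, 90°S): lon 223.7392, lat 0.6045.
Field: lon ⌊223.7392/20⌋ = 11 → L; lat ⌊0.6045/10⌋ = 0 → A.
Square: lon ⌊3.7392/2⌋ = 1; lat ⌊0.6045/1⌋ = 0.
Subsquare: lon ⌊1.7392/0.0833333⌋ = 20 → u; lat ⌊0.6045/0.0416667⌋ = 14 → o.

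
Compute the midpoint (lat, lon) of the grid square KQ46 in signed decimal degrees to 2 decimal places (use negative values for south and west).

76.50, 29.00

Field K=10, Q=16: +10·20° lon, +16·10° lat → SW at lon 20°, lat 70°.
Square 4, 6: +4·2° lon, +6·1° lat → SW at lon 28°, lat 76°.
Cell spans 2° lon × 1° lat. Centre is SW corner plus half of each.
latitude 76.50, longitude 29.00.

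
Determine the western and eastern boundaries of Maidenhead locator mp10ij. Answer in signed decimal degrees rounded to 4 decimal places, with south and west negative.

62.6667, 62.7500

Field M=12, P=15: +12·20° lon, +15·10° lat → SW at lon 60°, lat 60°.
Square 1, 0: +1·2° lon, +0·1° lat → SW at lon 62°, lat 60°.
Subsquare i=8, j=9: +8·0.0833333° lon, +9·0.0416667° lat → SW at lon 62.6667°, lat 60.375°.
Cell spans 0.0833333° lon × 0.0416667° lat.
west 62.6667, east 62.7500.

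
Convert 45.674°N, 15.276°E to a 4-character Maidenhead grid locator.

Offset from 180°W / 90°S: lon 195.28°, lat 135.67°.
Field: 195.28/20 → 9 → J, 135.67/10 → 13 → N; chars JN.
Square: 15.28/2 → 7, 5.67/1 → 5; chars 75.

JN75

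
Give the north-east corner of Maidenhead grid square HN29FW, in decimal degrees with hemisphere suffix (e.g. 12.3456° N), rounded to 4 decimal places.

49.9583° N, 35.5000° W

Field H=7, N=13: +7·20° lon, +13·10° lat → SW at lon -40°, lat 40°.
Square 2, 9: +2·2° lon, +9·1° lat → SW at lon -36°, lat 49°.
Subsquare f=5, w=22: +5·0.0833333° lon, +22·0.0416667° lat → SW at lon -35.5833°, lat 49.9167°.
Cell spans 0.0833333° lon × 0.0416667° lat. NE corner is SW corner plus one full cell.
latitude 49.9583° N, longitude 35.5000° W.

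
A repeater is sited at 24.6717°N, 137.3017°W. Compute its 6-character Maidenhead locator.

CL14iq

Shift to the Maidenhead origin (180°W, 90°S): lon 42.6983, lat 114.6717.
Field: 42.6983/20 → 2 → C, 114.6717/10 → 11 → L; chars CL.
Square: 2.6983/2 → 1, 4.6717/1 → 4; chars 14.
Subsquare: 0.6983/0.0833333 → 8 → i, 0.6717/0.0416667 → 16 → q; chars iq.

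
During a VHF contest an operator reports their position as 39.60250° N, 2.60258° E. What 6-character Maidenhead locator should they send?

JM19ho

Offset from 180°W / 90°S: lon 182.6026°, lat 129.6025°.
Field: lon ⌊182.6026/20⌋ = 9 → J; lat ⌊129.6025/10⌋ = 12 → M.
Square: lon ⌊2.6026/2⌋ = 1; lat ⌊9.6025/1⌋ = 9.
Subsquare: lon ⌊0.6026/0.0833333⌋ = 7 → h; lat ⌊0.6025/0.0416667⌋ = 14 → o.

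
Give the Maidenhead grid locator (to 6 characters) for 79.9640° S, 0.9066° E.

Offset from 180°W / 90°S: lon 180.9066°, lat 10.0360°.
Field: 180.9066/20 → 9 → J, 10.0360/10 → 1 → B; chars JB.
Square: 0.9066/2 → 0, 0.0360/1 → 0; chars 00.
Subsquare: 0.9066/0.0833333 → 10 → k, 0.0360/0.0416667 → 0 → a; chars ka.

JB00ka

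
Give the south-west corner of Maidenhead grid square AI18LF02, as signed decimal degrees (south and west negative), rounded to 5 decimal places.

-1.78333, -177.08333

Field A=0, I=8: +0·20° lon, +8·10° lat → SW at lon -180°, lat -10°.
Square 1, 8: +1·2° lon, +8·1° lat → SW at lon -178°, lat -2°.
Subsquare l=11, f=5: +11·0.0833333° lon, +5·0.0416667° lat → SW at lon -177.083°, lat -1.79167°.
Extended square 0, 2: +0·0.00833333° lon, +2·0.00416667° lat → SW at lon -177.083°, lat -1.78333°.
latitude -1.78333, longitude -177.08333.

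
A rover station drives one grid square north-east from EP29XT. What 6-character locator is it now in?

Longitude subsquare x = 23; +1 → 24, wraps to 0 = a, carry into square.
Longitude square 2; +1 → 3.
Latitude subsquare t = 19; +1 → 20 = u.

EP39au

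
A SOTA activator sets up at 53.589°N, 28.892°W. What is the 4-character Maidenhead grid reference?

Add 180° to longitude and 90° to latitude: 151.11, 143.59.
Field (20°×10°, letters A–R): lon ⌊151.11/20⌋ = 7 → H; lat ⌊143.59/10⌋ = 14 → O.
Square (2°×1°, digits 0–9): lon ⌊11.11/2⌋ = 5; lat ⌊3.59/1⌋ = 3.

HO53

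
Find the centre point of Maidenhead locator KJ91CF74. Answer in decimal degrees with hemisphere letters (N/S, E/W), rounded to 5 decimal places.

Field K=10, J=9: +10·20° lon, +9·10° lat → SW at lon 20°, lat 0°.
Square 9, 1: +9·2° lon, +1·1° lat → SW at lon 38°, lat 1°.
Subsquare c=2, f=5: +2·0.0833333° lon, +5·0.0416667° lat → SW at lon 38.1667°, lat 1.20833°.
Extended square 7, 4: +7·0.00833333° lon, +4·0.00416667° lat → SW at lon 38.225°, lat 1.225°.
Cell spans 0.00833333° lon × 0.00416667° lat. Centre is SW corner plus half of each.
latitude 1.22708° N, longitude 38.22917° E.

1.22708° N, 38.22917° E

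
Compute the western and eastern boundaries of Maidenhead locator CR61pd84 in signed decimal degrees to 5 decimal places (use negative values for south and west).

-126.68333, -126.67500

Field C=2, R=17: +2·20° lon, +17·10° lat → SW at lon -140°, lat 80°.
Square 6, 1: +6·2° lon, +1·1° lat → SW at lon -128°, lat 81°.
Subsquare p=15, d=3: +15·0.0833333° lon, +3·0.0416667° lat → SW at lon -126.75°, lat 81.125°.
Extended square 8, 4: +8·0.00833333° lon, +4·0.00416667° lat → SW at lon -126.683°, lat 81.1417°.
Cell spans 0.00833333° lon × 0.00416667° lat.
west -126.68333, east -126.67500.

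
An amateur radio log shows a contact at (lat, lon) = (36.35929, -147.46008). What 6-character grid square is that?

BM66gi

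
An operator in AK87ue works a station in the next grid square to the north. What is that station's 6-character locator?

AK87uf

Latitude subsquare e = 4; +1 → 5 = f.
The longitude characters are unchanged.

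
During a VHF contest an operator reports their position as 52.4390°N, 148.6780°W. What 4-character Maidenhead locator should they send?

Offset from 180°W / 90°S: lon 31.32°, lat 142.44°.
Field: lon ⌊31.32/20⌋ = 1 → B; lat ⌊142.44/10⌋ = 14 → O.
Square: lon ⌊11.32/2⌋ = 5; lat ⌊2.44/1⌋ = 2.

BO52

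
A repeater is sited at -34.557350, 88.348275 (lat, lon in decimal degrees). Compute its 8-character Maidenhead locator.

NF45ek16

Shift to the Maidenhead origin (180°W, 90°S): lon 268.34828, lat 55.44265.
Field (20°×10°, letters A–R): lon ⌊268.34828/20⌋ = 13 → N; lat ⌊55.44265/10⌋ = 5 → F.
Square (2°×1°, digits 0–9): lon ⌊8.34828/2⌋ = 4; lat ⌊5.44265/1⌋ = 5.
Subsquare (5′×2.5′, letters a–x): lon ⌊0.34828/0.0833333⌋ = 4 → e; lat ⌊0.44265/0.0416667⌋ = 10 → k.
Extended square (30″×15″, digits 0–9): lon ⌊0.01494/0.00833333⌋ = 1; lat ⌊0.02598/0.00416667⌋ = 6.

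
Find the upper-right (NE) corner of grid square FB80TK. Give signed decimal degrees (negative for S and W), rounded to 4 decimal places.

Field F=5, B=1: +5·20° lon, +1·10° lat → SW at lon -80°, lat -80°.
Square 8, 0: +8·2° lon, +0·1° lat → SW at lon -64°, lat -80°.
Subsquare t=19, k=10: +19·0.0833333° lon, +10·0.0416667° lat → SW at lon -62.4167°, lat -79.5833°.
Cell spans 0.0833333° lon × 0.0416667° lat. NE corner is SW corner plus one full cell.
latitude -79.5417, longitude -62.3333.

-79.5417, -62.3333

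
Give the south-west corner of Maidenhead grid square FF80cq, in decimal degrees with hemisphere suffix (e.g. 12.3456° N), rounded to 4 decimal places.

39.3333° S, 63.8333° W

Field F=5, F=5: +5·20° lon, +5·10° lat → SW at lon -80°, lat -40°.
Square 8, 0: +8·2° lon, +0·1° lat → SW at lon -64°, lat -40°.
Subsquare c=2, q=16: +2·0.0833333° lon, +16·0.0416667° lat → SW at lon -63.8333°, lat -39.3333°.
latitude 39.3333° S, longitude 63.8333° W.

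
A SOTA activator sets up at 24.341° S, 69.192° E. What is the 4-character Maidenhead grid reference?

MG45

Add 180° to longitude and 90° to latitude: 249.19, 65.66.
Field: lon ⌊249.19/20⌋ = 12 → M; lat ⌊65.66/10⌋ = 6 → G.
Square: lon ⌊9.19/2⌋ = 4; lat ⌊5.66/1⌋ = 5.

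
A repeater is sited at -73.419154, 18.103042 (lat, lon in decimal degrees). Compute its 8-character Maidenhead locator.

JB96bn29

Add 180° to longitude and 90° to latitude: 198.10304, 16.58085.
Field: 198.10304/20 → 9 → J, 16.58085/10 → 1 → B; chars JB.
Square: 18.10304/2 → 9, 6.58085/1 → 6; chars 96.
Subsquare: 0.10304/0.0833333 → 1 → b, 0.58085/0.0416667 → 13 → n; chars bn.
Extended square: 0.01971/0.00833333 → 2, 0.03918/0.00416667 → 9; chars 29.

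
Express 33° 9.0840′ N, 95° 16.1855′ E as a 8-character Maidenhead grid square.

Offset from 180°W / 90°S: lon 275.26976°, lat 123.15140°.
Field: lon ⌊275.26976/20⌋ = 13 → N; lat ⌊123.15140/10⌋ = 12 → M.
Square: lon ⌊15.26976/2⌋ = 7; lat ⌊3.15140/1⌋ = 3.
Subsquare: lon ⌊1.26976/0.0833333⌋ = 15 → p; lat ⌊0.15140/0.0416667⌋ = 3 → d.
Extended square: lon ⌊0.01976/0.00833333⌋ = 2; lat ⌊0.02640/0.00416667⌋ = 6.

NM73pd26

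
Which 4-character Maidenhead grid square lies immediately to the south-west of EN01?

Longitude square 0; −1 → -1, wraps to 9, carry into field.
Longitude field E = 4; −1 → 3 = D.
Latitude square 1; −1 → 0.

DN90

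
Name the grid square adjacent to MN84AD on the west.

MN74xd

Longitude subsquare a = 0; −1 → -1, wraps to 23 = x, carry into square.
Longitude square 8; −1 → 7.
The latitude characters are unchanged.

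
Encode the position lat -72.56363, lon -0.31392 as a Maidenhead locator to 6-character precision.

Offset from 180°W / 90°S: lon 179.6861°, lat 17.4364°.
Field: lon ⌊179.6861/20⌋ = 8 → I; lat ⌊17.4364/10⌋ = 1 → B.
Square: lon ⌊19.6861/2⌋ = 9; lat ⌊7.4364/1⌋ = 7.
Subsquare: lon ⌊1.6861/0.0833333⌋ = 20 → u; lat ⌊0.4364/0.0416667⌋ = 10 → k.

IB97uk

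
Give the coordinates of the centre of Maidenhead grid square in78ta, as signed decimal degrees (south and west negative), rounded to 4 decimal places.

48.0208, -4.3750

Field I=8, N=13: +8·20° lon, +13·10° lat → SW at lon -20°, lat 40°.
Square 7, 8: +7·2° lon, +8·1° lat → SW at lon -6°, lat 48°.
Subsquare t=19, a=0: +19·0.0833333° lon, +0·0.0416667° lat → SW at lon -4.41667°, lat 48°.
Cell spans 0.0833333° lon × 0.0416667° lat. Centre is SW corner plus half of each.
latitude 48.0208, longitude -4.3750.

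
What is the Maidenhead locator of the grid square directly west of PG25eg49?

PG25eg39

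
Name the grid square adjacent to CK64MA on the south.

Latitude subsquare a = 0; −1 → -1, wraps to 23 = x, carry into square.
Latitude square 4; −1 → 3.
The longitude characters are unchanged.

CK63mx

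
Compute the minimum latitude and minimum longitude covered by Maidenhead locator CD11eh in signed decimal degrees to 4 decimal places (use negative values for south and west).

Field C=2, D=3: +2·20° lon, +3·10° lat → SW at lon -140°, lat -60°.
Square 1, 1: +1·2° lon, +1·1° lat → SW at lon -138°, lat -59°.
Subsquare e=4, h=7: +4·0.0833333° lon, +7·0.0416667° lat → SW at lon -137.667°, lat -58.7083°.
latitude -58.7083, longitude -137.6667.

-58.7083, -137.6667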